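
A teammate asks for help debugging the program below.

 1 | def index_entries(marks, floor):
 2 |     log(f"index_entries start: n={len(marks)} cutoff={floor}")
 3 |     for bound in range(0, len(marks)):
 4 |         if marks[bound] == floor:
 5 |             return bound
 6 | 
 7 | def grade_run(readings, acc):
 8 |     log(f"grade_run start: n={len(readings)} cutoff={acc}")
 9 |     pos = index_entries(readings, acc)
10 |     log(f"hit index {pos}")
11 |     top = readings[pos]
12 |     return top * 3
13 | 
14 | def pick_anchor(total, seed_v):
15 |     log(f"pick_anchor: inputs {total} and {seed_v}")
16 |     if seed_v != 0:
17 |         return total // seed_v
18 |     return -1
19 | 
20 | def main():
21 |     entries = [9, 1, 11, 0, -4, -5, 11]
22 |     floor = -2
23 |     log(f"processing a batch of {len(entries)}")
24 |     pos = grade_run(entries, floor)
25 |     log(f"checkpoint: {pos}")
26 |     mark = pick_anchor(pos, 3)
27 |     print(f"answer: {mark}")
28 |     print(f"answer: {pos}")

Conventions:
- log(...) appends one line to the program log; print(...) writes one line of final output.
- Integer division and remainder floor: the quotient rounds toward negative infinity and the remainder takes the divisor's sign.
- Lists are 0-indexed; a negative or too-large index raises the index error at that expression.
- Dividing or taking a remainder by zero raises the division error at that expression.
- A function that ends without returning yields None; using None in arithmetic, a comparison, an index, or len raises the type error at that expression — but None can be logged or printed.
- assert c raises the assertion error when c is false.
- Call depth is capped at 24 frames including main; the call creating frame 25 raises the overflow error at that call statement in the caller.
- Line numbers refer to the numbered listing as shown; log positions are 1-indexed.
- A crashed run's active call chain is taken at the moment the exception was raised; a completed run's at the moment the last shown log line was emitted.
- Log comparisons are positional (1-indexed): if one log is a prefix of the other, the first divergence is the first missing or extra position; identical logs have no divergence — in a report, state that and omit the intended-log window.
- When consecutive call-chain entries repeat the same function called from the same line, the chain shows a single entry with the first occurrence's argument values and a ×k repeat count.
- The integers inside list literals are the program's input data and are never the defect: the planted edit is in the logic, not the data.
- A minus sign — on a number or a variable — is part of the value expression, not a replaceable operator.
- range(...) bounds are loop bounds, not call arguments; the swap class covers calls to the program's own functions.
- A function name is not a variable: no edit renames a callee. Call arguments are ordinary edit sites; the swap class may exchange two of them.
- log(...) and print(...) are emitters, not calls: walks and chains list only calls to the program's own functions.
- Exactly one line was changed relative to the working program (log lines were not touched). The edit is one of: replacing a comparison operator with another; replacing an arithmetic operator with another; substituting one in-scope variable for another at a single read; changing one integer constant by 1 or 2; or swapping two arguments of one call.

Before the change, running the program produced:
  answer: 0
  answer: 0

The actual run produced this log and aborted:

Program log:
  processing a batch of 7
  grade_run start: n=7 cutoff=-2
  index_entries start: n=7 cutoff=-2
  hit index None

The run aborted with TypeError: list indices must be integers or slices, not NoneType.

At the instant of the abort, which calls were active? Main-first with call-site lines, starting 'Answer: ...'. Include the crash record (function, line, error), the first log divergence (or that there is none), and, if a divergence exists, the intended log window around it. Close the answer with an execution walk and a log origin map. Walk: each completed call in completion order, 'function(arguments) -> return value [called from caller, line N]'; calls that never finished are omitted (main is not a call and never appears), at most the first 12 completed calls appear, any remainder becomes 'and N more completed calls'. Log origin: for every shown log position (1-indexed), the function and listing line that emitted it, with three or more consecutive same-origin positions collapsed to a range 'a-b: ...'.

Answer: main -> grade_run (called at line 24).
Key observation: At log position 2 the runs split — shown 'grade_run start: n=7 cutoff=-2', but the working version logs 'grade_run start: n=7 cutoff=0'.
Crash: grade_run, line 11, TypeError.
First divergence: at position 2 the run shows 'grade_run start: n=7 cutoff=-2' where the working version logs 'grade_run start: n=7 cutoff=0'.
Intended log window:
  1: processing a batch of 7
  2: grade_run start: n=7 cutoff=0
  3: index_entries start: n=7 cutoff=0
Execution walk:
  index_entries([9, 1, 11, 0, -4, -5, 11], -2) -> None  [called from grade_run, line 9]
Log line origins:
  1: from main, line 23
  2: from grade_run, line 8
  3: from index_entries, line 2
  4: from grade_run, line 10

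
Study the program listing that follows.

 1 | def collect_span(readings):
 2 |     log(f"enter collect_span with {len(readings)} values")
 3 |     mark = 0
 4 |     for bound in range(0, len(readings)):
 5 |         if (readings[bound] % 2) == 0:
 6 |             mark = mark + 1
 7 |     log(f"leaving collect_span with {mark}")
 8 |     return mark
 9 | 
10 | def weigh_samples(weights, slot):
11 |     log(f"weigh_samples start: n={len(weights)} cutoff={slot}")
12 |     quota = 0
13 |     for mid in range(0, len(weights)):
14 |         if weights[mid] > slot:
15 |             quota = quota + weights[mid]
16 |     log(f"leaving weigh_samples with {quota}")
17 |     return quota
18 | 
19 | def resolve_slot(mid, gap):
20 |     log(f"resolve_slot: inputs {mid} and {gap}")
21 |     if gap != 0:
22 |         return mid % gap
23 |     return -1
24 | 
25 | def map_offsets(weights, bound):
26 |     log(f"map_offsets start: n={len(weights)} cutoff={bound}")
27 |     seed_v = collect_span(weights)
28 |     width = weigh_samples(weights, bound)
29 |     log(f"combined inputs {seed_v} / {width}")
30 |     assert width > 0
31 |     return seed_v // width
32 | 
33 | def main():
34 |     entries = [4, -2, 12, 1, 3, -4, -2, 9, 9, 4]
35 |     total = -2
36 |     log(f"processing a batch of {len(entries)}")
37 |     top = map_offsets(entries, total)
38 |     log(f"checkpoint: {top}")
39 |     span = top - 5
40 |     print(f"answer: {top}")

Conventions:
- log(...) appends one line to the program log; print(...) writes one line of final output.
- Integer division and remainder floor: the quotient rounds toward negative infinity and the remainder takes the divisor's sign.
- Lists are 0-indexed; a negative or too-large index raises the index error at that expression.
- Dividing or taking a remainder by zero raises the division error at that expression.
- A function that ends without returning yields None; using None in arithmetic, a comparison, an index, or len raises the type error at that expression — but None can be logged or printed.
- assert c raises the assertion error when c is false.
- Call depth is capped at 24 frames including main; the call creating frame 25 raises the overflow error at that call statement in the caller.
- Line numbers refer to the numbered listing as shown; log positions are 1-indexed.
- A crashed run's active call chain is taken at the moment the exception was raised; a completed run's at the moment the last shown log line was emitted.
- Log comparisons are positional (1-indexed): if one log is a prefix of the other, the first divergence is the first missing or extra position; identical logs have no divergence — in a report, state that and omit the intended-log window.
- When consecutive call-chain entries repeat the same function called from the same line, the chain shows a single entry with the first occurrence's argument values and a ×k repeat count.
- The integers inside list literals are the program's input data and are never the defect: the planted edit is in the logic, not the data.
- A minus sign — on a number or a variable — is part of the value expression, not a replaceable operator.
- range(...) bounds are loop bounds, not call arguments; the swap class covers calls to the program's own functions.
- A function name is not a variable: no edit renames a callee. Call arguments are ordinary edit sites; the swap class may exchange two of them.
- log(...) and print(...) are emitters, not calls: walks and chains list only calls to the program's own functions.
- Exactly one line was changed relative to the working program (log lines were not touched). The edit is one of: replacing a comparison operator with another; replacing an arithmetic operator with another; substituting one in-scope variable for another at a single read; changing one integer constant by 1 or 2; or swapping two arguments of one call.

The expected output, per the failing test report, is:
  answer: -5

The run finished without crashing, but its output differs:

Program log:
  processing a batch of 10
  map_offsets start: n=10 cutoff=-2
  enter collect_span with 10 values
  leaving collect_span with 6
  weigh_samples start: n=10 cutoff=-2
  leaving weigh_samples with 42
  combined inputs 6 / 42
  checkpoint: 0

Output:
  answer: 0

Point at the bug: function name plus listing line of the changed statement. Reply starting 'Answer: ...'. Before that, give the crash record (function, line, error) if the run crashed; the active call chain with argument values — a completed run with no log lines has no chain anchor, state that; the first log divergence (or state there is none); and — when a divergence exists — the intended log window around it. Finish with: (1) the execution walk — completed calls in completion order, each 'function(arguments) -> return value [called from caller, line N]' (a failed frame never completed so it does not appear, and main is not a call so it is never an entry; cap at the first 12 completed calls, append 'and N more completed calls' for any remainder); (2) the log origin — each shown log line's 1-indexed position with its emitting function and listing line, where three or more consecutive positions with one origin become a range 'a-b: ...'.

Answer: the defect is in main at line 40.
Key observation: The logs agree in full; only the final output differs.
Call chain: main.
First divergence: none — the logs agree in full.
Execution walk:
  collect_span([4, -2, 12, 1, 3, -4, -2, 9, 9, 4]) -> 6  [called from map_offsets, line 27]
  weigh_samples([4, -2, 12, 1, 3, -4, -2, 9, 9, 4], -2) -> 42  [called from map_offsets, line 28]
  map_offsets([4, -2, 12, 1, 3, -4, -2, 9, 9, 4], -2) -> 0  [called from main, line 37]
Origin of each log line:
  1: emitted by main (line 36)
  2: emitted by map_offsets (line 26)
  3: emitted by collect_span (line 2)
  4: emitted by collect_span (line 7)
  5: emitted by weigh_samples (line 11)
  6: emitted by weigh_samples (line 16)
  7: emitted by map_offsets (line 29)
  8: emitted by main (line 38)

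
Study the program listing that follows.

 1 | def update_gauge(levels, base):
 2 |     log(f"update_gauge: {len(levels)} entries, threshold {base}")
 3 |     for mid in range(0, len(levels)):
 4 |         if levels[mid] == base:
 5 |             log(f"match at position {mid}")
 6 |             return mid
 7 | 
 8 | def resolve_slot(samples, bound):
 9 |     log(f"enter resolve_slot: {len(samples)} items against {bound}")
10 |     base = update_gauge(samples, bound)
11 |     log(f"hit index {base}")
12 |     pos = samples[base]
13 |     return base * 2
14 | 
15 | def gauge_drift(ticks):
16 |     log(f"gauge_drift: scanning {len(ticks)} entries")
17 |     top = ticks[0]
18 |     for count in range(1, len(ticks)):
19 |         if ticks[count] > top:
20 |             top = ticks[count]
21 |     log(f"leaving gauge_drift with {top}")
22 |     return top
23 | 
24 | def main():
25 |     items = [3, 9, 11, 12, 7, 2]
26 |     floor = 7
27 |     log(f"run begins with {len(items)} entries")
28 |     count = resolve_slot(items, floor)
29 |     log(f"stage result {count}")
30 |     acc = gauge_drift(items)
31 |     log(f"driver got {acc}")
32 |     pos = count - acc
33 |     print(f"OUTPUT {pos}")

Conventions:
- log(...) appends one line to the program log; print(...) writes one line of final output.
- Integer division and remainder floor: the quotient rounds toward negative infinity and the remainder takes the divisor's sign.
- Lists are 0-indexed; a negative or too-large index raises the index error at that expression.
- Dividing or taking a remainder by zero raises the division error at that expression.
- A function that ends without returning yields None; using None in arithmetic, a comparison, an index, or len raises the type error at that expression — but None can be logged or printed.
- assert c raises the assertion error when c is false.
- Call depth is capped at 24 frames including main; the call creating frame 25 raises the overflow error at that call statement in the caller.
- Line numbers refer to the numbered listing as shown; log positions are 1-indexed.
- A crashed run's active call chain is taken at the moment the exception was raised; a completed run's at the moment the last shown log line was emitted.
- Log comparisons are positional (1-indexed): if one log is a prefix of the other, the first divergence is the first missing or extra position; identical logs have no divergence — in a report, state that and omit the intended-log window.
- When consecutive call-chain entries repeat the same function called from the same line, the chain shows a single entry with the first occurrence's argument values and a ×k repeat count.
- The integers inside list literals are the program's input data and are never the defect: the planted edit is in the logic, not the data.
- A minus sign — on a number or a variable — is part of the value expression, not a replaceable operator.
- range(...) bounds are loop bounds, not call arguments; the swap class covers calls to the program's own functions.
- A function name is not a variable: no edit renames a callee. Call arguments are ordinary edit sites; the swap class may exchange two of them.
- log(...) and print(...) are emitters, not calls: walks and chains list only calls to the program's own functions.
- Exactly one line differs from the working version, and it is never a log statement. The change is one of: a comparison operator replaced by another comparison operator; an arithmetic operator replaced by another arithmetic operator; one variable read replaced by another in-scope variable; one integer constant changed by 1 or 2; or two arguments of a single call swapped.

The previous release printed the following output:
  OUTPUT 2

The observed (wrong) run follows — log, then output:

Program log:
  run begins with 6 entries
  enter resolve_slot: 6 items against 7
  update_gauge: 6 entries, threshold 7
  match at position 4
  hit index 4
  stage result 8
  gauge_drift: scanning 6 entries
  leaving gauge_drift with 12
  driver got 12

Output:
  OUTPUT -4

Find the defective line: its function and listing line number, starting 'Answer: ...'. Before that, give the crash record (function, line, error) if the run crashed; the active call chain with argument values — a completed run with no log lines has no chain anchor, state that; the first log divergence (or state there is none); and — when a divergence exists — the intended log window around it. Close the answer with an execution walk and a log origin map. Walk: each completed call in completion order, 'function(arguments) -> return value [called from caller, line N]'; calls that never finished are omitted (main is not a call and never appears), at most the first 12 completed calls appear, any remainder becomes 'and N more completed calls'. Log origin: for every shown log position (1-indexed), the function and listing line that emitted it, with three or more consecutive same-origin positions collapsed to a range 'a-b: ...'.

Answer: the defect is in resolve_slot at line 13.
Core observation: Position 6 is the first bad log line: 'stage result 8' should read 'stage result 14'.
Call chain: main.
First divergence: at position 6 the run shows 'stage result 8' where the working version logs 'stage result 14'.
Intended log window:
  4: match at position 4
  5: hit index 4
  6: stage result 14
  7: gauge_drift: scanning 6 entries
Execution walk:
  update_gauge([3, 9, 11, 12, 7, 2], 7) -> 4  [called from resolve_slot, line 10]
  resolve_slot([3, 9, 11, 12, 7, 2], 7) -> 8  [called from main, line 28]
  gauge_drift([3, 9, 11, 12, 7, 2]) -> 12  [called from main, line 30]
Log origins:
  1: logged in main at line 27
  2: logged in resolve_slot at line 9
  3: logged in update_gauge at line 2
  4: logged in update_gauge at line 5
  5: logged in resolve_slot at line 11
  6: logged in main at line 29
  7: logged in gauge_drift at line 16
  8: logged in gauge_drift at line 21
  9: logged in main at line 31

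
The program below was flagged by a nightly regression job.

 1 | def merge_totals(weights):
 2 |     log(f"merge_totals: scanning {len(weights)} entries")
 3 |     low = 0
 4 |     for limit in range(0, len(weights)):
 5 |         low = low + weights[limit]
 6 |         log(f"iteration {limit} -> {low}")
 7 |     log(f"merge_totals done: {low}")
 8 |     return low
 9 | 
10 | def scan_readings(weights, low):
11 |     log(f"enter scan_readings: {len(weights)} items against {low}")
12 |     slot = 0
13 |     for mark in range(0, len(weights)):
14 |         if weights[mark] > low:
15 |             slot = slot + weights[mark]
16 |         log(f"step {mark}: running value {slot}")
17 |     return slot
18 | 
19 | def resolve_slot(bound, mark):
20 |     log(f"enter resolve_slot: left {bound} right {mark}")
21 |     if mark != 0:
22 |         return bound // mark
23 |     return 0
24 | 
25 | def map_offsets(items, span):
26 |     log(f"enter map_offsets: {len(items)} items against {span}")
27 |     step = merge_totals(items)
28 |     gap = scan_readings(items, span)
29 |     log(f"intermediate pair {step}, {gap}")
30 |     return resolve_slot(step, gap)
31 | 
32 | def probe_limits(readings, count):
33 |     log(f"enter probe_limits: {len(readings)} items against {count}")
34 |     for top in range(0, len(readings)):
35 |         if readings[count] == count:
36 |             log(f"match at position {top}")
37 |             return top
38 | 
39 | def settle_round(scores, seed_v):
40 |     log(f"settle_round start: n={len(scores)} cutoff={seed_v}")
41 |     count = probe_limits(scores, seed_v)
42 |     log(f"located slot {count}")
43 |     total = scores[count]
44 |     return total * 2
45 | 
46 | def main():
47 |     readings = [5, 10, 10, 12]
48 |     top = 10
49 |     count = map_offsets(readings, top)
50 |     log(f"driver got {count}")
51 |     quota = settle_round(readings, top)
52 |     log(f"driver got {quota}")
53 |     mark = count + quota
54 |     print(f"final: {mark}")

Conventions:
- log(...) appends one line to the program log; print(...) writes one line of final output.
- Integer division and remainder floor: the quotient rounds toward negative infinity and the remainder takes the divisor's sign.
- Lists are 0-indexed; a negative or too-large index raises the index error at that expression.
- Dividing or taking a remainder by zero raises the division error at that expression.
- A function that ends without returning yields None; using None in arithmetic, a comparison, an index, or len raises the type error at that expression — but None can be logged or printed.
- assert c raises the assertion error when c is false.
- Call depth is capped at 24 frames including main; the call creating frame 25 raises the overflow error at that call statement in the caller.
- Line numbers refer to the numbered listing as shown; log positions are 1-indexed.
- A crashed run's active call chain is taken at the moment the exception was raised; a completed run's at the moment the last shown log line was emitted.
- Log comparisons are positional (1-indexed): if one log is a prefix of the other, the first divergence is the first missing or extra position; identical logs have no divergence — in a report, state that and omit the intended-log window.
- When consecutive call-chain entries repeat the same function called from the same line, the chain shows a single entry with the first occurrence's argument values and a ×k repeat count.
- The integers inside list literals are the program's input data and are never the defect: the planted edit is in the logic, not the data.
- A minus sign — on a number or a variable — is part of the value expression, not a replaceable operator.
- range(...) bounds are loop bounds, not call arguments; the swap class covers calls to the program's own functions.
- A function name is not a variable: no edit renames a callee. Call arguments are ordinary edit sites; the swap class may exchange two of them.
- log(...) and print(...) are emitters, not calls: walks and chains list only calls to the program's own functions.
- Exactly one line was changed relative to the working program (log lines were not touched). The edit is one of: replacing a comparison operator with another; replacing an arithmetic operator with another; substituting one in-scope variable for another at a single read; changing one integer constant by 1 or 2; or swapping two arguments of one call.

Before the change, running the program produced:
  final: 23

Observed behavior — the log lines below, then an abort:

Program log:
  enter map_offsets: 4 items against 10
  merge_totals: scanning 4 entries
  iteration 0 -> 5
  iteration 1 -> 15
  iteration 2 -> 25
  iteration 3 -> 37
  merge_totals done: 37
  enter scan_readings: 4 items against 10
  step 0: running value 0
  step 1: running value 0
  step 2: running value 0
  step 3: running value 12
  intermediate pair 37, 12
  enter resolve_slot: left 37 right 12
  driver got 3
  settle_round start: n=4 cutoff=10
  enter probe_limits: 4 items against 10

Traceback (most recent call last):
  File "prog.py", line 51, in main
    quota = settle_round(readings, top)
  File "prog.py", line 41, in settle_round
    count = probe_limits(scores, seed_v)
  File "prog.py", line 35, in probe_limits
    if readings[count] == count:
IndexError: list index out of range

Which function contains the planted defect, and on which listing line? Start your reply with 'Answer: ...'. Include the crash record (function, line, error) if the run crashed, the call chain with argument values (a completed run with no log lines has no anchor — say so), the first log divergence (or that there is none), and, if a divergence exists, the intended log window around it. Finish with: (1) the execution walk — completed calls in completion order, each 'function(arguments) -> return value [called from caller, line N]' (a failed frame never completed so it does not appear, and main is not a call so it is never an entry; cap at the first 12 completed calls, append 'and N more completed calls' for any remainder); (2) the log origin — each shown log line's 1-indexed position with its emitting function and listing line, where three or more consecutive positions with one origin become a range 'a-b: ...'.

Answer: the defect is in probe_limits at line 35.
Core observation: Only 17 log lines were emitted before the run died; the intended continuation was 'match at position 1'.
Crash: probe_limits, line 35, IndexError.
Call chain: main -> settle_round([5, 10, 10, 12], 10) (called at line 51) -> probe_limits([5, 10, 10, 12], 10) (called at line 41).
First divergence: position 18 — the faulty run's log ends after 17 lines; the working version continues with 'match at position 1'.
Intended log window:
  16: settle_round start: n=4 cutoff=10
  17: enter probe_limits: 4 items against 10
  18: match at position 1
  19: located slot 1
Execution walk:
  merge_totals([5, 10, 10, 12]) -> 37  [called from map_offsets, line 27]
  scan_readings([5, 10, 10, 12], 10) -> 12  [called from map_offsets, line 28]
  resolve_slot(37, 12) -> 3  [called from map_offsets, line 30]
  map_offsets([5, 10, 10, 12], 10) -> 3  [called from main, line 49]
Log origins:
  1 — map_offsets, line 26
  2 — merge_totals, line 2
  3-6 — merge_totals, line 6
  7 — merge_totals, line 7
  8 — scan_readings, line 11
  9-12 — scan_readings, line 16
  13 — map_offsets, line 29
  14 — resolve_slot, line 20
  15 — main, line 50
  16 — settle_round, line 40
  17 — probe_limits, line 33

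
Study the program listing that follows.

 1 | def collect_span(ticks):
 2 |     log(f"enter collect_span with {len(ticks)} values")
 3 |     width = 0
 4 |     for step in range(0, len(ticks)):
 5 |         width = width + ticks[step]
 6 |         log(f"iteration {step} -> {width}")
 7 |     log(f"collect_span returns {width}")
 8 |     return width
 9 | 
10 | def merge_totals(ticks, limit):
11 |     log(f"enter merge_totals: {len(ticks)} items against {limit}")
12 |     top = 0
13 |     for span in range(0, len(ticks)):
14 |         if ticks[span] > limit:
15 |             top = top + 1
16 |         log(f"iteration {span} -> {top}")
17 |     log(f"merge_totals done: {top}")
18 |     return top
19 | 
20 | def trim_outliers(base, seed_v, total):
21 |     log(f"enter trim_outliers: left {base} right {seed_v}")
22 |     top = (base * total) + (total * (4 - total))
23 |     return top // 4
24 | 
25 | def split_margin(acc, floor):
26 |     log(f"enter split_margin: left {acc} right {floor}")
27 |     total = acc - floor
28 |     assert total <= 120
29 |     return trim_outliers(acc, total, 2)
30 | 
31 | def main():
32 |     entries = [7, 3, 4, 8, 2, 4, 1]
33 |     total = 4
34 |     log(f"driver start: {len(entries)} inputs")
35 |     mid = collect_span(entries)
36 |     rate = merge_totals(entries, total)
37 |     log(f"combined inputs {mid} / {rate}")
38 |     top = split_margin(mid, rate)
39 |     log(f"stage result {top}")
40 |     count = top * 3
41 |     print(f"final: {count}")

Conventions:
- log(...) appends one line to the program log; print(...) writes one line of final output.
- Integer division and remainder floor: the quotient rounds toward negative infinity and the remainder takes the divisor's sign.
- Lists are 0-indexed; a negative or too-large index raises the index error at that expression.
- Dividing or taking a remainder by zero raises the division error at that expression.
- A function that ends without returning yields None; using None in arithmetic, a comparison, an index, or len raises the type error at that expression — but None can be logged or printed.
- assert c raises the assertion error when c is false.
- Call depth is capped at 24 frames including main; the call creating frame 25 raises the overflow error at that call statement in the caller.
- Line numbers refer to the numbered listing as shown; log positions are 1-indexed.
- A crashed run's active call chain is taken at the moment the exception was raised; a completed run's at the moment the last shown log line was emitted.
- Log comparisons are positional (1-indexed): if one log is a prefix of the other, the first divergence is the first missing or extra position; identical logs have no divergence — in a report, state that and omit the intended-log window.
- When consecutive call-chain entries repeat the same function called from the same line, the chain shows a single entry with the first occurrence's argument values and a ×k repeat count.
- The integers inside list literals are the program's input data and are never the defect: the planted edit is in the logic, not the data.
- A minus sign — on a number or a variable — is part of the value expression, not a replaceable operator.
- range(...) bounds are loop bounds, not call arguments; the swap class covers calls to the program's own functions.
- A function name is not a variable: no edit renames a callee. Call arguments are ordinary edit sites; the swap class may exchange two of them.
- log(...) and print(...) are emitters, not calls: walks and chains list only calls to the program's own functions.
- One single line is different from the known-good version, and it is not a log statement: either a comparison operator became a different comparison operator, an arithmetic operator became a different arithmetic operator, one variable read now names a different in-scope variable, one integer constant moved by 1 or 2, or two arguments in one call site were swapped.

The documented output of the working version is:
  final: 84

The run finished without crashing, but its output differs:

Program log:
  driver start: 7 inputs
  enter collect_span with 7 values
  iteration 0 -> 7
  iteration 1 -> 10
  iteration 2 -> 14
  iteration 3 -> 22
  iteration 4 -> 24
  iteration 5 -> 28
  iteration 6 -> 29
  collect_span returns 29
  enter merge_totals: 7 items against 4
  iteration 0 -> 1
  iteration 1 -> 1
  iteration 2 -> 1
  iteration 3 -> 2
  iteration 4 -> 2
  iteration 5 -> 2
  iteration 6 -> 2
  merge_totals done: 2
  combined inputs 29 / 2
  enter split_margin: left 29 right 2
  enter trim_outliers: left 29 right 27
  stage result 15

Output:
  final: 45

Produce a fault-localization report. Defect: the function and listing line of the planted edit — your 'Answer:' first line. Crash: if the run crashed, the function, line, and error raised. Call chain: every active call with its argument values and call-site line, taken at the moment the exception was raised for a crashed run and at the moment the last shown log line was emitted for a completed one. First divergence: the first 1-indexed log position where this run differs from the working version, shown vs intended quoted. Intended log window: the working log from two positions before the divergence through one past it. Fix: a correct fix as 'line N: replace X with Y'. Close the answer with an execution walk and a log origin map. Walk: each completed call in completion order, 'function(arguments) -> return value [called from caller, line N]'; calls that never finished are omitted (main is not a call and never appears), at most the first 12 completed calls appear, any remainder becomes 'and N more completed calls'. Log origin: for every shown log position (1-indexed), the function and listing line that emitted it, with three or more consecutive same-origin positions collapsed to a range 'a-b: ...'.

Answer: the defect is in trim_outliers at line 22.
Core observation: Everything matches until log position 23, which reads 'stage result 15' in place of 'stage result 28'.
Call chain: main.
First divergence: position 23 — the shown line 'stage result 15' should read 'stage result 28'.
Intended log window:
  21: enter split_margin: left 29 right 2
  22: enter trim_outliers: left 29 right 27
  23: stage result 28
Execution walk:
  collect_span([7, 3, 4, 8, 2, 4, 1]) -> 29  [called from main, line 35]
  merge_totals([7, 3, 4, 8, 2, 4, 1], 4) -> 2  [called from main, line 36]
  trim_outliers(29, 27, 2) -> 15  [called from split_margin, line 29]
  split_margin(29, 2) -> 15  [called from main, line 38]
Origin of each log line:
  1 — main, line 34
  2 — collect_span, line 2
  3-9 — collect_span, line 6
  10 — collect_span, line 7
  11 — merge_totals, line 11
  12-18 — merge_totals, line 16
  19 — merge_totals, line 17
  20 — main, line 37
  21 — split_margin, line 26
  22 — trim_outliers, line 21
  23 — main, line 39
A correct fix: line 22: replace `total * (4 - total)` with `seed_v * (4 - total)`.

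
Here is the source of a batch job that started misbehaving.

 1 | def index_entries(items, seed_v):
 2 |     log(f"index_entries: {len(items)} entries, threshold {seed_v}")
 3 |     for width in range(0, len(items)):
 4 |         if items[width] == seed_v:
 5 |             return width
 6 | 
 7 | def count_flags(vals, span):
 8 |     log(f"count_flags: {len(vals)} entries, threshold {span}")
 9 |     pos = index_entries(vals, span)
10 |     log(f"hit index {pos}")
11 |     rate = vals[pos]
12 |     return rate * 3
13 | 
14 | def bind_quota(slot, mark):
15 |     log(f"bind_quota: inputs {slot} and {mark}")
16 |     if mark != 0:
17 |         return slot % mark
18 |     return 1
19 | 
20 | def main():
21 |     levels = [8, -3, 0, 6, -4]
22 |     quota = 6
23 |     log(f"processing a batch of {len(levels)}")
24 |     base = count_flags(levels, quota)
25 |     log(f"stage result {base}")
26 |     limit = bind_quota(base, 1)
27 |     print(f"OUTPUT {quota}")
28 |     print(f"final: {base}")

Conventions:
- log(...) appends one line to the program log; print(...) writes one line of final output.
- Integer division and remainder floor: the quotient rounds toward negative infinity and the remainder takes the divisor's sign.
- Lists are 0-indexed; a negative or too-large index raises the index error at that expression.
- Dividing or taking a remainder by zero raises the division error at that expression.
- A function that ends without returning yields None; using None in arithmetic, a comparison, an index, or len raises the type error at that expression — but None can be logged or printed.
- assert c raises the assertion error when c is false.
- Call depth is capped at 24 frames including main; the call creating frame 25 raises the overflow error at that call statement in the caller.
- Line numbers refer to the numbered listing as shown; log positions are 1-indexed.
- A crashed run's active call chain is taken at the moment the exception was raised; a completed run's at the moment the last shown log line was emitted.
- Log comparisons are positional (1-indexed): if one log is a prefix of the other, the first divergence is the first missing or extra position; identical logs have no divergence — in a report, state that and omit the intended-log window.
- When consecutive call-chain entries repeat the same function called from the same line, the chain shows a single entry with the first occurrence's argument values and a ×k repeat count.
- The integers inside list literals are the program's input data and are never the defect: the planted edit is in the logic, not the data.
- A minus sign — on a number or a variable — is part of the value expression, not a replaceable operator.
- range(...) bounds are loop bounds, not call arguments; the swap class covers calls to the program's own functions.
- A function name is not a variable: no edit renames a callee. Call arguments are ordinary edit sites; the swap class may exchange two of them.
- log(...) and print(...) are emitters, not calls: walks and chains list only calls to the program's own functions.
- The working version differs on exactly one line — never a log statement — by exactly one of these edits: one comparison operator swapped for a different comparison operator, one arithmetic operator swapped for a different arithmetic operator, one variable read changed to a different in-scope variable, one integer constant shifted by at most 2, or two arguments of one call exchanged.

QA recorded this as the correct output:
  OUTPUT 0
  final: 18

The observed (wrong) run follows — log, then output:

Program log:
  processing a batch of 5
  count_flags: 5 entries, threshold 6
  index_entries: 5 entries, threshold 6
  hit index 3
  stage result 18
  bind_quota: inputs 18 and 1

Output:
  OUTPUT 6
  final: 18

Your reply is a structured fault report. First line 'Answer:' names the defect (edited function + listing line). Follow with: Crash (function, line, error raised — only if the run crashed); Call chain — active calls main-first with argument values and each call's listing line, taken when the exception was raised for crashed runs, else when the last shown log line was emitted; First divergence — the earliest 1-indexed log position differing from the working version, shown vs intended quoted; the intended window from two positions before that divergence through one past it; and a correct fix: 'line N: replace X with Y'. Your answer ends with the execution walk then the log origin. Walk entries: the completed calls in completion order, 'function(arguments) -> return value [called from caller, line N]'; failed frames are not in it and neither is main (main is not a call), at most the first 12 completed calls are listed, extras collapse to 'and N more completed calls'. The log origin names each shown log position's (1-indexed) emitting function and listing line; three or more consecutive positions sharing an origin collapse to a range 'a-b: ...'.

Answer: the defect is in main at line 27.
Key observation: Every logged value matches the working version; the printed result is what differs.
Call chain: main -> bind_quota(18, 1) (called at line 26).
First divergence: none — the logs agree in full.
Execution walk:
  index_entries([8, -3, 0, 6, -4], 6) -> 3  [called from count_flags, line 9]
  count_flags([8, -3, 0, 6, -4], 6) -> 18  [called from main, line 24]
  bind_quota(18, 1) -> 0  [called from main, line 26]
Log origins:
  1: logged in main at line 23
  2: logged in count_flags at line 8
  3: logged in index_entries at line 2
  4: logged in count_flags at line 10
  5: logged in main at line 25
  6: logged in bind_quota at line 15
A correct fix: line 27: replace `quota` with `limit`.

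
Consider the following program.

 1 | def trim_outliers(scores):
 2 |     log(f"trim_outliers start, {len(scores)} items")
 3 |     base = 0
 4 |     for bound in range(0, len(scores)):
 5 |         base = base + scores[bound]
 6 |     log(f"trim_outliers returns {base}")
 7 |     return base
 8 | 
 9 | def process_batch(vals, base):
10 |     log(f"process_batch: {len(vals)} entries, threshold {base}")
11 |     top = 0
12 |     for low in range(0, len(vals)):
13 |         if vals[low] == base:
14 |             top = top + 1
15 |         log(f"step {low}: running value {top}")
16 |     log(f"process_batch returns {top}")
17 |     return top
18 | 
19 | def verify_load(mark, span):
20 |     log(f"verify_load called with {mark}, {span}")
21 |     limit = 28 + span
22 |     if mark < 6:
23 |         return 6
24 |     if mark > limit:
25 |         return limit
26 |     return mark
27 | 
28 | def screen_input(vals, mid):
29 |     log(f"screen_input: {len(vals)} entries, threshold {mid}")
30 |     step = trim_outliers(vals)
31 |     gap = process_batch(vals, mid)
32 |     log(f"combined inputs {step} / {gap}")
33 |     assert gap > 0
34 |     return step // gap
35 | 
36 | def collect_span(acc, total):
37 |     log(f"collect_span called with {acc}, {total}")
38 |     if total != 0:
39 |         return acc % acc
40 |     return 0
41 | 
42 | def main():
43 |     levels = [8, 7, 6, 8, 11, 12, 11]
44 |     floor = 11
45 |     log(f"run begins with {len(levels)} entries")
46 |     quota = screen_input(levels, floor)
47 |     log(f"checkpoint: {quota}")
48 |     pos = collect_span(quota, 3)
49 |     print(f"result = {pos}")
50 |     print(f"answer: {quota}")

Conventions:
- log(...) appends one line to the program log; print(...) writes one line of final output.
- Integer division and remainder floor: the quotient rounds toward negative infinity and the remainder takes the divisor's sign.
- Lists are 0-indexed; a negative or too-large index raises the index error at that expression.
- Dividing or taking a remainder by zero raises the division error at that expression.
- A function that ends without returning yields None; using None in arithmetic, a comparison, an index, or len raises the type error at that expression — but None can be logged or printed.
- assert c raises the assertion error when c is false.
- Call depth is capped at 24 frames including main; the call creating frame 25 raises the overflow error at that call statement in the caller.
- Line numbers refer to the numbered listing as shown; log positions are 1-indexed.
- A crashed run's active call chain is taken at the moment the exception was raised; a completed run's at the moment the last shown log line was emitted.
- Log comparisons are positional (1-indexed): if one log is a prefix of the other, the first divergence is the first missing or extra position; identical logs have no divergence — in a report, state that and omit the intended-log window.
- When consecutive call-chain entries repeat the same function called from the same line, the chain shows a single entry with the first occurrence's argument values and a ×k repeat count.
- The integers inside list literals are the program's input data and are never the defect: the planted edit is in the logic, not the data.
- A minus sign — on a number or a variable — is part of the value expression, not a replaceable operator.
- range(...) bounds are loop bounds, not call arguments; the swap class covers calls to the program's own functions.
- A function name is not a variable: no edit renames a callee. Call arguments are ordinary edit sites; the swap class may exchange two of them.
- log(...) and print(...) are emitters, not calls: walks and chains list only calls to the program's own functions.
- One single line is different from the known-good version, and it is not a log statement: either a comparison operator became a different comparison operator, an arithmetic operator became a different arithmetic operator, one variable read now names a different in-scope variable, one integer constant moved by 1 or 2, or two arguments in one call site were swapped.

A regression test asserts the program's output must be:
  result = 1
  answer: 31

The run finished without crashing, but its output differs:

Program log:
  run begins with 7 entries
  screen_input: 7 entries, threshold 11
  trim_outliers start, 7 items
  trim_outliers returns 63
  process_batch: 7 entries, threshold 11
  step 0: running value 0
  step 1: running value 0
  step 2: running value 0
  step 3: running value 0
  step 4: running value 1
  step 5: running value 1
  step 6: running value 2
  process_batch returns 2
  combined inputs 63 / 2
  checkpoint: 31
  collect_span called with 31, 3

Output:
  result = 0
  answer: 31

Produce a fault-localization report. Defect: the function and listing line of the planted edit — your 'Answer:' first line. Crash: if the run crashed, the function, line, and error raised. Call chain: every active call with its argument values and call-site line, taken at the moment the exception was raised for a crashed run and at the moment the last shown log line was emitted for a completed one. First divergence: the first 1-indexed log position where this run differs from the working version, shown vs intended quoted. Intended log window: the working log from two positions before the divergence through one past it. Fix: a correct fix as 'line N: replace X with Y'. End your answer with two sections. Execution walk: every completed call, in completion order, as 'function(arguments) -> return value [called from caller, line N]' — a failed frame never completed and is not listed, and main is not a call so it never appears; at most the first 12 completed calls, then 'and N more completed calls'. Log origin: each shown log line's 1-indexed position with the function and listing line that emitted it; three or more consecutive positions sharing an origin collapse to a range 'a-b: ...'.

Answer: the defect is in collect_span at line 39.
Core observation: Every logged value matches the working version; the printed result is what differs.
Call chain: main -> collect_span(31, 3) (called at line 48).
First divergence: none; the two logs match at every position.
Execution walk:
  trim_outliers([8, 7, 6, 8, 11, 12, 11]) -> 63  [called from screen_input, line 30]
  process_batch([8, 7, 6, 8, 11, 12, 11], 11) -> 2  [called from screen_input, line 31]
  screen_input([8, 7, 6, 8, 11, 12, 11], 11) -> 31  [called from main, line 46]
  collect_span(31, 3) -> 0  [called from main, line 48]
Log line origins:
  1: from main, line 45
  2: from screen_input, line 29
  3: from trim_outliers, line 2
  4: from trim_outliers, line 6
  5: from process_batch, line 10
  6-12: from process_batch, line 15
  13: from process_batch, line 16
  14: from screen_input, line 32
  15: from main, line 47
  16: from collect_span, line 37
A correct fix: line 39: replace `acc % acc` with `acc % total`.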